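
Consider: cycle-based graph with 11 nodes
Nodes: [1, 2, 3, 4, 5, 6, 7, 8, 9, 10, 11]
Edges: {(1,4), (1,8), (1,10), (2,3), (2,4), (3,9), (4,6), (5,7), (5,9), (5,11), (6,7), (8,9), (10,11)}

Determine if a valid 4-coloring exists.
A valid 4-coloring: color 1: [1, 2, 6, 9, 11]; color 2: [3, 4, 5, 8, 10]; color 3: [7].
(χ(G) = 3 ≤ 4.)

Yes, G is 4-colorable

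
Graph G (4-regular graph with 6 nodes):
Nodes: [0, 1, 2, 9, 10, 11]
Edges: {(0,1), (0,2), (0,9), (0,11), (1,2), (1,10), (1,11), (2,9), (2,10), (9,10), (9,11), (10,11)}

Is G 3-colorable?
Yes, G is 3-colorable

A valid 3-coloring: color 1: [2, 11]; color 2: [1, 9]; color 3: [0, 10].
(χ(G) = 3 ≤ 3.)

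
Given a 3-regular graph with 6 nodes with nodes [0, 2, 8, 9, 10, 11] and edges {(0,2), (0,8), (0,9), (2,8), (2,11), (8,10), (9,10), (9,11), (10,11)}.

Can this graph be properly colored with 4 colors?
Yes, G is 4-colorable

A valid 4-coloring: color 1: [0, 10]; color 2: [8, 11]; color 3: [2, 9].
(χ(G) = 3 ≤ 4.)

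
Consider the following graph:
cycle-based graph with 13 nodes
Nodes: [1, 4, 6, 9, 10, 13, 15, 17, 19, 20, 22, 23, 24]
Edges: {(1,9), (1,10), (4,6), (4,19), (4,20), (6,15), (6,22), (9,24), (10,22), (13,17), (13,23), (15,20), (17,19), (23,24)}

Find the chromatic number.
Clique number ω(G) = 2 (lower bound: χ ≥ ω).
Odd cycle [4, 19, 17, 13, 23, 24, 9, 1, 10, 22, 6] needs 3 colors (χ ≥ 3).
The coloring below uses 3 colors, so χ(G) = 3.
A valid 3-coloring: color 1: [1, 6, 13, 19, 20, 24]; color 2: [4, 9, 15, 17, 22, 23]; color 3: [10].

χ(G) = 3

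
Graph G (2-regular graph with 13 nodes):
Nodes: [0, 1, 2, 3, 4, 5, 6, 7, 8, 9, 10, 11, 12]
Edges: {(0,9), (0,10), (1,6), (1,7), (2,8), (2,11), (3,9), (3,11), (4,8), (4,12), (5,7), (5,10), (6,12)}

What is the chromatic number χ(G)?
χ(G) = 3

Clique number ω(G) = 2 (lower bound: χ ≥ ω).
Odd cycle [10, 5, 7, 1, 6, 12, 4, 8, 2, 11, 3, 9, 0] needs 3 colors (χ ≥ 3).
The coloring below uses 3 colors, so χ(G) = 3.
A valid 3-coloring: color 1: [6, 7, 8, 9, 10, 11]; color 2: [0, 1, 2, 3, 4, 5]; color 3: [12].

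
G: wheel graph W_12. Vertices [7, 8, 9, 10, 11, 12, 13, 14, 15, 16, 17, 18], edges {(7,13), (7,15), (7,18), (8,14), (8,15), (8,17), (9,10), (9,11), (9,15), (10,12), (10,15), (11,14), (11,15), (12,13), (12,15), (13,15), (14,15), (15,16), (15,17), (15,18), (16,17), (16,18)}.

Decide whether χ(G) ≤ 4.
A valid 4-coloring: color 1: [15]; color 2: [10, 13, 14, 17, 18]; color 3: [7, 8, 9, 12, 16]; color 4: [11].
(χ(G) = 4 ≤ 4.)

Yes, G is 4-colorable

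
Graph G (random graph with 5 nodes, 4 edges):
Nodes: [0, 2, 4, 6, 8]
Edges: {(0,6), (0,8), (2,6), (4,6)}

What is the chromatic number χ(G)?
Clique number ω(G) = 2 (lower bound: χ ≥ ω).
The graph is bipartite (no odd cycle), so 2 colors suffice: χ(G) = 2.
A valid 2-coloring: color 1: [6, 8]; color 2: [0, 2, 4].

χ(G) = 2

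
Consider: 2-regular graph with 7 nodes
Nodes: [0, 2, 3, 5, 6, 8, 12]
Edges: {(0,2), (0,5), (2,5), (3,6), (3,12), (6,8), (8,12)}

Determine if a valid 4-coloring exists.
Yes, G is 4-colorable

A valid 4-coloring: color 1: [0, 6, 12]; color 2: [3, 5, 8]; color 3: [2].
(χ(G) = 3 ≤ 4.)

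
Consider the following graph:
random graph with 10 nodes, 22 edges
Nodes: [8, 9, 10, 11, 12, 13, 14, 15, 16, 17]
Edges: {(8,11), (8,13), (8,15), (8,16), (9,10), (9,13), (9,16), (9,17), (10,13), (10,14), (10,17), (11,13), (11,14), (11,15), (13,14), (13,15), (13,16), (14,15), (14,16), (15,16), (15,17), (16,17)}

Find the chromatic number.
Clique number ω(G) = 4 (lower bound: χ ≥ ω).
The clique on [8, 13, 15, 16] has size 4, forcing χ ≥ 4, and the coloring below uses 4 colors, so χ(G) = 4.
A valid 4-coloring: color 1: [12, 13, 17]; color 2: [10, 11, 16]; color 3: [9, 15]; color 4: [8, 14].

χ(G) = 4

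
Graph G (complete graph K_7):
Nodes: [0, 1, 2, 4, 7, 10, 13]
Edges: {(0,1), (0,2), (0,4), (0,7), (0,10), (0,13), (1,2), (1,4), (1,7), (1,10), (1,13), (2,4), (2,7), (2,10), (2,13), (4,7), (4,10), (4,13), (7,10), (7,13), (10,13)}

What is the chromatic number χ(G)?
χ(G) = 7

Clique number ω(G) = 7 (lower bound: χ ≥ ω).
The clique on [0, 1, 2, 4, 7, 10, 13] has size 7, forcing χ ≥ 7, and the coloring below uses 7 colors, so χ(G) = 7.
A valid 7-coloring: color 1: [10]; color 2: [7]; color 3: [0]; color 4: [2]; color 5: [4]; color 6: [13]; color 7: [1].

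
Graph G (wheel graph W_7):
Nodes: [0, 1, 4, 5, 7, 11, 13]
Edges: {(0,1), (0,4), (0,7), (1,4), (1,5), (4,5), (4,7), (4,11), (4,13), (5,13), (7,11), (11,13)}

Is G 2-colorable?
The clique on vertices [0, 1, 4] has size 3 > 2, so it alone needs 3 colors.

No, G is not 2-colorable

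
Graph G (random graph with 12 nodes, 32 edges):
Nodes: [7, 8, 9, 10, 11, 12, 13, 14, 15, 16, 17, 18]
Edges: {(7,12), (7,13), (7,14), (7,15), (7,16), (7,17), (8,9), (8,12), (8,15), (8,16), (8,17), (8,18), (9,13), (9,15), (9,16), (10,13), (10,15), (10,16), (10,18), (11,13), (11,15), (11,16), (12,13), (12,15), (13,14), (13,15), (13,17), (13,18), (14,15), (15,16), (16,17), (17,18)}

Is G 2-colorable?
The clique on vertices [8, 9, 15, 16] has size 4 > 2, so it alone needs 4 colors.

No, G is not 2-colorable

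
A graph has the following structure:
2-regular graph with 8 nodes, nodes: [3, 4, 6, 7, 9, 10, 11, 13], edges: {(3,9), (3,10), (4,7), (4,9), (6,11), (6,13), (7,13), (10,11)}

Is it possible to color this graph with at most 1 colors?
Edge (3,9) forces its endpoints to differ, so 1 color is not enough.

No, G is not 1-colorable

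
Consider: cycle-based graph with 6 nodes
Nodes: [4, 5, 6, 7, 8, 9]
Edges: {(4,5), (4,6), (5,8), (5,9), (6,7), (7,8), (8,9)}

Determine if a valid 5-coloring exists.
A valid 5-coloring: color 1: [6, 8]; color 2: [5, 7]; color 3: [4, 9].
(χ(G) = 3 ≤ 5.)

Yes, G is 5-colorable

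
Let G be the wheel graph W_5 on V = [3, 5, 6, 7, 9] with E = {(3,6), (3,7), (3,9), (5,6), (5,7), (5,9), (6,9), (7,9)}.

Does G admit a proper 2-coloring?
The clique on vertices [3, 6, 9] has size 3 > 2, so it alone needs 3 colors.

No, G is not 2-colorable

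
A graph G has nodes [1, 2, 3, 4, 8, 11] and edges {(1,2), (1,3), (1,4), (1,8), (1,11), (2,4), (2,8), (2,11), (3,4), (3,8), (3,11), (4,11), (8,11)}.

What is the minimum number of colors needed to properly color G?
χ(G) = 4

Clique number ω(G) = 4 (lower bound: χ ≥ ω).
The clique on [1, 2, 8, 11] has size 4, forcing χ ≥ 4, and the coloring below uses 4 colors, so χ(G) = 4.
A valid 4-coloring: color 1: [11]; color 2: [1]; color 3: [4, 8]; color 4: [2, 3].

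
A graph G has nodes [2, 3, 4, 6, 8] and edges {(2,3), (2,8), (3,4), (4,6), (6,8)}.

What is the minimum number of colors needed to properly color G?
Clique number ω(G) = 2 (lower bound: χ ≥ ω).
Odd cycle [8, 6, 4, 3, 2] needs 3 colors (χ ≥ 3).
The coloring below uses 3 colors, so χ(G) = 3.
A valid 3-coloring: color 1: [3, 8]; color 2: [2, 6]; color 3: [4].

χ(G) = 3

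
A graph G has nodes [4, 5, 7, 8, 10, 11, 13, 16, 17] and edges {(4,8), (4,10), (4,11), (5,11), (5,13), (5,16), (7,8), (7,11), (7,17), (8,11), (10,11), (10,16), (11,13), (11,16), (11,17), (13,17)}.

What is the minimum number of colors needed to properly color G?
Clique number ω(G) = 3 (lower bound: χ ≥ ω).
The clique on [4, 8, 11] has size 3, forcing χ ≥ 3, and the coloring below uses 3 colors, so χ(G) = 3.
A valid 3-coloring: color 1: [11]; color 2: [5, 8, 10, 17]; color 3: [4, 7, 13, 16].

χ(G) = 3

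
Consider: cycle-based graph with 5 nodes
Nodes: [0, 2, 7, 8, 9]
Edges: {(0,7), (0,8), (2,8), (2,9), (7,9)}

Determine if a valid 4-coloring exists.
Yes, G is 4-colorable

A valid 4-coloring: color 1: [8, 9]; color 2: [2, 7]; color 3: [0].
(χ(G) = 3 ≤ 4.)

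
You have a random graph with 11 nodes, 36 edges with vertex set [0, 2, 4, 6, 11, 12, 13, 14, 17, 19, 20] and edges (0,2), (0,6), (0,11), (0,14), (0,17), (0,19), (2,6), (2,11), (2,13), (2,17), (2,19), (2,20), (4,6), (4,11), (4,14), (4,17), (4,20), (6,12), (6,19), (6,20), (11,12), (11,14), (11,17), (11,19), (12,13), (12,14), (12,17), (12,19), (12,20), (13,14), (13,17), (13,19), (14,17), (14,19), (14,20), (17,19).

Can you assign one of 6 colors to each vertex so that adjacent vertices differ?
Yes, G is 6-colorable

A valid 6-coloring: color 1: [19, 20]; color 2: [6, 17]; color 3: [2, 14]; color 4: [11, 13]; color 5: [0, 4, 12].
(χ(G) = 5 ≤ 6.)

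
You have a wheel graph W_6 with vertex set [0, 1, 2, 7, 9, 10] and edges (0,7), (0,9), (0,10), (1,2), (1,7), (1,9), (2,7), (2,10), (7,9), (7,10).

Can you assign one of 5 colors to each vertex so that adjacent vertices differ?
Yes, G is 5-colorable

A valid 5-coloring: color 1: [7]; color 2: [1, 10]; color 3: [0, 2]; color 4: [9].
(χ(G) = 4 ≤ 5.)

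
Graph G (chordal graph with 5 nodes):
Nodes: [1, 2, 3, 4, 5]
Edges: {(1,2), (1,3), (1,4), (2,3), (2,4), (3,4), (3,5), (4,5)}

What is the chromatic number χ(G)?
χ(G) = 4

Clique number ω(G) = 4 (lower bound: χ ≥ ω).
The clique on [1, 2, 3, 4] has size 4, forcing χ ≥ 4, and the coloring below uses 4 colors, so χ(G) = 4.
A valid 4-coloring: color 1: [4]; color 2: [3]; color 3: [2, 5]; color 4: [1].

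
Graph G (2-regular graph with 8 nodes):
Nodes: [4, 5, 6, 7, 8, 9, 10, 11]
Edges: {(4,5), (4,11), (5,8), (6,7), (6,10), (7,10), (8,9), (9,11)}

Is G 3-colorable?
A valid 3-coloring: color 1: [5, 6, 9]; color 2: [8, 10, 11]; color 3: [4, 7].
(χ(G) = 3 ≤ 3.)

Yes, G is 3-colorable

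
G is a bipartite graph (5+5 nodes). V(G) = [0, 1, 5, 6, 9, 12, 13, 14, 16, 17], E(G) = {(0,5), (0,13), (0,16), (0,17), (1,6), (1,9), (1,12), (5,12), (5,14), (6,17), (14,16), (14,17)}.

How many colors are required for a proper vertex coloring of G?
χ(G) = 2

Clique number ω(G) = 2 (lower bound: χ ≥ ω).
The graph is bipartite (no odd cycle), so 2 colors suffice: χ(G) = 2.
A valid 2-coloring: color 1: [0, 6, 9, 12, 14]; color 2: [1, 5, 13, 16, 17].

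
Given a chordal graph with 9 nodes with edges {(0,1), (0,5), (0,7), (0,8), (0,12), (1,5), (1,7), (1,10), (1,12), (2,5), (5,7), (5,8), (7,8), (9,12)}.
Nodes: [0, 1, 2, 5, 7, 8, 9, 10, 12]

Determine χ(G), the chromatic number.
Clique number ω(G) = 4 (lower bound: χ ≥ ω).
The clique on [0, 5, 7, 8] has size 4, forcing χ ≥ 4, and the coloring below uses 4 colors, so χ(G) = 4.
A valid 4-coloring: color 1: [1, 2, 8, 9]; color 2: [5, 10, 12]; color 3: [0]; color 4: [7].

χ(G) = 4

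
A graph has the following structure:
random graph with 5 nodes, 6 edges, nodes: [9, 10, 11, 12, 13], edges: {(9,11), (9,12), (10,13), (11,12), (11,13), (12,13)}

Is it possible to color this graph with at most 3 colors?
A valid 3-coloring: color 1: [10, 12]; color 2: [11]; color 3: [9, 13].
(χ(G) = 3 ≤ 3.)

Yes, G is 3-colorable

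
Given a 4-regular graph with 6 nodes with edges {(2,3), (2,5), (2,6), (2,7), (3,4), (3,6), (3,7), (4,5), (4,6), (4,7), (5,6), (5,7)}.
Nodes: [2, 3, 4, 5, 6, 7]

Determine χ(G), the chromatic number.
χ(G) = 3

Clique number ω(G) = 3 (lower bound: χ ≥ ω).
The clique on [2, 3, 6] has size 3, forcing χ ≥ 3, and the coloring below uses 3 colors, so χ(G) = 3.
A valid 3-coloring: color 1: [2, 4]; color 2: [6, 7]; color 3: [3, 5].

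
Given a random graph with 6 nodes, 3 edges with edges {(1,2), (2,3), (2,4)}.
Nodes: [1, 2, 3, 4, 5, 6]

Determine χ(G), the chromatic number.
χ(G) = 2

Clique number ω(G) = 2 (lower bound: χ ≥ ω).
The graph is bipartite (no odd cycle), so 2 colors suffice: χ(G) = 2.
A valid 2-coloring: color 1: [2, 5, 6]; color 2: [1, 3, 4].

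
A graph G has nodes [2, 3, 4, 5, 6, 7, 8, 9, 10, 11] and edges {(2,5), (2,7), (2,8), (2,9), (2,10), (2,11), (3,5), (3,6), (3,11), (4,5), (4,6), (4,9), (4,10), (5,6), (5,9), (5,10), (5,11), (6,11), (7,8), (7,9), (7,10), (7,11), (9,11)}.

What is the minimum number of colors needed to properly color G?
Clique number ω(G) = 4 (lower bound: χ ≥ ω).
The clique on [2, 5, 9, 11] has size 4, forcing χ ≥ 4, and the coloring below uses 4 colors, so χ(G) = 4.
A valid 4-coloring: color 1: [5, 7]; color 2: [2, 3, 4]; color 3: [8, 10, 11]; color 4: [6, 9].

χ(G) = 4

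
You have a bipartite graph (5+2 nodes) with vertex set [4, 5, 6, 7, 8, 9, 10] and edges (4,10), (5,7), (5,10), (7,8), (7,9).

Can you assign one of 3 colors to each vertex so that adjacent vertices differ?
A valid 3-coloring: color 1: [6, 7, 10]; color 2: [4, 5, 8, 9].
(χ(G) = 2 ≤ 3.)

Yes, G is 3-colorable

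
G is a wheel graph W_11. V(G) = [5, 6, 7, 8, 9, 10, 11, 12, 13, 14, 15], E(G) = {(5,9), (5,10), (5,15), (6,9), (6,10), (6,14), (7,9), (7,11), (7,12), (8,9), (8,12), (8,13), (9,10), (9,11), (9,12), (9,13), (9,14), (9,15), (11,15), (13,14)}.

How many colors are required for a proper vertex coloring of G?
Clique number ω(G) = 3 (lower bound: χ ≥ ω).
The clique on [5, 9, 10] has size 3, forcing χ ≥ 3, and the coloring below uses 3 colors, so χ(G) = 3.
A valid 3-coloring: color 1: [9]; color 2: [5, 6, 11, 12, 13]; color 3: [7, 8, 10, 14, 15].

χ(G) = 3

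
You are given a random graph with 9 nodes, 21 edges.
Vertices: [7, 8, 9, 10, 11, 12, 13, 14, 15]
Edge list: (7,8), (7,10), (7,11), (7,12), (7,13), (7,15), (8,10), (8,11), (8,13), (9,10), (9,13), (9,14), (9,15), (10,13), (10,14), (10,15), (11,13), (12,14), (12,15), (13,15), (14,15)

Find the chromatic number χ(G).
Clique number ω(G) = 4 (lower bound: χ ≥ ω).
The clique on [9, 10, 13, 15] has size 4, forcing χ ≥ 4, and the coloring below uses 4 colors, so χ(G) = 4.
A valid 4-coloring: color 1: [13, 14]; color 2: [10, 11, 12]; color 3: [7, 9]; color 4: [8, 15].

χ(G) = 4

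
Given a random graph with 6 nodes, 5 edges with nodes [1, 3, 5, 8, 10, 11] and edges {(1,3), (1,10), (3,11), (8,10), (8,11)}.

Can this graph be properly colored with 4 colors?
Yes, G is 4-colorable

A valid 4-coloring: color 1: [3, 5, 10]; color 2: [1, 11]; color 3: [8].
(χ(G) = 3 ≤ 4.)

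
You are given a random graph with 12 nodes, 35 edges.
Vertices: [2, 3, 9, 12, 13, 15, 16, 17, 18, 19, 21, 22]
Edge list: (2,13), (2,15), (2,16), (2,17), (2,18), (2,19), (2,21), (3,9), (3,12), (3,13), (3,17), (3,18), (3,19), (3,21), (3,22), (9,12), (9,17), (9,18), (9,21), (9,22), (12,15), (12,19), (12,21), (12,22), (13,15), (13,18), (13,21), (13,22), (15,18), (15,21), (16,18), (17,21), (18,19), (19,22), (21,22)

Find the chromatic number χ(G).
χ(G) = 5

Clique number ω(G) = 5 (lower bound: χ ≥ ω).
The clique on [3, 9, 12, 21, 22] has size 5, forcing χ ≥ 5, and the coloring below uses 5 colors, so χ(G) = 5.
A valid 5-coloring: color 1: [18, 21]; color 2: [2, 3]; color 3: [12, 13, 16, 17]; color 4: [15, 22]; color 5: [9, 19].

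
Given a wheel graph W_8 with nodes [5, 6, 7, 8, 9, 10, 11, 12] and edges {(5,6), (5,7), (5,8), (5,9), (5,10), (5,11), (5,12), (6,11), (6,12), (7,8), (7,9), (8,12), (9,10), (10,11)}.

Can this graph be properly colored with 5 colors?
A valid 5-coloring: color 1: [5]; color 2: [8, 9, 11]; color 3: [7, 10, 12]; color 4: [6].
(χ(G) = 4 ≤ 5.)

Yes, G is 5-colorable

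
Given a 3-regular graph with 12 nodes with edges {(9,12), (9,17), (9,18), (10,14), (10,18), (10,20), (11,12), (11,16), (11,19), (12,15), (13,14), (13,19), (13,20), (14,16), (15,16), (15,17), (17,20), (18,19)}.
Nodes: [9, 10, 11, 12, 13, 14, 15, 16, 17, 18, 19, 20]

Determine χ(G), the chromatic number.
Clique number ω(G) = 2 (lower bound: χ ≥ ω).
Odd cycle [13, 14, 16, 11, 19] needs 3 colors (χ ≥ 3).
The coloring below uses 3 colors, so χ(G) = 3.
A valid 3-coloring: color 1: [10, 12, 16, 17, 19]; color 2: [11, 14, 15, 18, 20]; color 3: [9, 13].

χ(G) = 3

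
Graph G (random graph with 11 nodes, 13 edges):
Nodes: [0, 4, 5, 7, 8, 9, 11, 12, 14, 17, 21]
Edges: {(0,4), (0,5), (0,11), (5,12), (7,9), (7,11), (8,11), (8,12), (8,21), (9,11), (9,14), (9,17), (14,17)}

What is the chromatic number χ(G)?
Clique number ω(G) = 3 (lower bound: χ ≥ ω).
The clique on [9, 14, 17] has size 3, forcing χ ≥ 3, and the coloring below uses 3 colors, so χ(G) = 3.
A valid 3-coloring: color 1: [4, 11, 12, 17, 21]; color 2: [0, 8, 9]; color 3: [5, 7, 14].

χ(G) = 3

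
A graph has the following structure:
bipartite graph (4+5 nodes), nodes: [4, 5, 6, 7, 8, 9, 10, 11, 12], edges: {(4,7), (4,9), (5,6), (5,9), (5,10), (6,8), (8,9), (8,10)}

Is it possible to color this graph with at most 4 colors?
A valid 4-coloring: color 1: [4, 5, 8, 11, 12]; color 2: [6, 7, 9, 10].
(χ(G) = 2 ≤ 4.)

Yes, G is 4-colorable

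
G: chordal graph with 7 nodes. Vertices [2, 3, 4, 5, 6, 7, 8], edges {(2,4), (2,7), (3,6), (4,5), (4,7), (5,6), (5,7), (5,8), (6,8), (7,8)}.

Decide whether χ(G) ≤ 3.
Yes, G is 3-colorable

A valid 3-coloring: color 1: [2, 3, 5]; color 2: [6, 7]; color 3: [4, 8].
(χ(G) = 3 ≤ 3.)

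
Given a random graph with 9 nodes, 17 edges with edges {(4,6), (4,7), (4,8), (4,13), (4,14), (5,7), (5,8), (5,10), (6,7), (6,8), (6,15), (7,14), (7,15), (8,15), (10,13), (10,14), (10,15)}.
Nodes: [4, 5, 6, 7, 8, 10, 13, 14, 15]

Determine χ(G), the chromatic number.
χ(G) = 3

Clique number ω(G) = 3 (lower bound: χ ≥ ω).
The clique on [4, 6, 8] has size 3, forcing χ ≥ 3, and the coloring below uses 3 colors, so χ(G) = 3.
A valid 3-coloring: color 1: [4, 5, 15]; color 2: [7, 8, 10]; color 3: [6, 13, 14].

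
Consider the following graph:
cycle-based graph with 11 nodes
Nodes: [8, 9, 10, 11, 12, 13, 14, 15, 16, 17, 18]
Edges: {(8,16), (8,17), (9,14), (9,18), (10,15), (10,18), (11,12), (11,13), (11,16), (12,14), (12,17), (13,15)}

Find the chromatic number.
Clique number ω(G) = 2 (lower bound: χ ≥ ω).
Odd cycle [16, 8, 17, 12, 11] needs 3 colors (χ ≥ 3).
The coloring below uses 3 colors, so χ(G) = 3.
A valid 3-coloring: color 1: [8, 11, 14, 15, 18]; color 2: [9, 10, 12, 13, 16]; color 3: [17].

χ(G) = 3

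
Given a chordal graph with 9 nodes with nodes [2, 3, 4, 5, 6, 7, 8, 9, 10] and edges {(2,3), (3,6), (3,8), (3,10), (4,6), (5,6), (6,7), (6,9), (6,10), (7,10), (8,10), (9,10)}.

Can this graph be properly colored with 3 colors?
A valid 3-coloring: color 1: [2, 6, 8]; color 2: [4, 5, 10]; color 3: [3, 7, 9].
(χ(G) = 3 ≤ 3.)

Yes, G is 3-colorable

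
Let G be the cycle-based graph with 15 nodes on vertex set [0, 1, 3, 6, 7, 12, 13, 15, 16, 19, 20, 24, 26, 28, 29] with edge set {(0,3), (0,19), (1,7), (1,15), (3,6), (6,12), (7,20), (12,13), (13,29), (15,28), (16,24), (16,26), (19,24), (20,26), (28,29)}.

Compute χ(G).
χ(G) = 3

Clique number ω(G) = 2 (lower bound: χ ≥ ω).
Odd cycle [13, 12, 6, 3, 0, 19, 24, 16, 26, 20, 7, 1, 15, 28, 29] needs 3 colors (χ ≥ 3).
The coloring below uses 3 colors, so χ(G) = 3.
A valid 3-coloring: color 1: [0, 6, 7, 13, 24, 26, 28]; color 2: [1, 3, 12, 16, 19, 20, 29]; color 3: [15].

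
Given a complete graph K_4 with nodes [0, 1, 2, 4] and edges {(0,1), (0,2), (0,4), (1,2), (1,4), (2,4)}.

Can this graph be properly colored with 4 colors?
A valid 4-coloring: color 1: [1]; color 2: [4]; color 3: [2]; color 4: [0].
(χ(G) = 4 ≤ 4.)

Yes, G is 4-colorable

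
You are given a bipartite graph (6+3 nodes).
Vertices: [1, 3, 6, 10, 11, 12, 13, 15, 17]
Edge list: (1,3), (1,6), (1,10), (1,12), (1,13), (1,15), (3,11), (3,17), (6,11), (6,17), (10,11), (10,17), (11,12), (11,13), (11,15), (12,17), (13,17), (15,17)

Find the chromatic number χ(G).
χ(G) = 2

Clique number ω(G) = 2 (lower bound: χ ≥ ω).
The graph is bipartite (no odd cycle), so 2 colors suffice: χ(G) = 2.
A valid 2-coloring: color 1: [1, 11, 17]; color 2: [3, 6, 10, 12, 13, 15].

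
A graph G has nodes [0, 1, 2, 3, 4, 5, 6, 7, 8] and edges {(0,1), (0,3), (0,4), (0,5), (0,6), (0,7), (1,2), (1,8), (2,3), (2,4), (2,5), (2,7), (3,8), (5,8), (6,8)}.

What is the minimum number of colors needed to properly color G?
Clique number ω(G) = 2 (lower bound: χ ≥ ω).
The graph is bipartite (no odd cycle), so 2 colors suffice: χ(G) = 2.
A valid 2-coloring: color 1: [0, 2, 8]; color 2: [1, 3, 4, 5, 6, 7].

χ(G) = 2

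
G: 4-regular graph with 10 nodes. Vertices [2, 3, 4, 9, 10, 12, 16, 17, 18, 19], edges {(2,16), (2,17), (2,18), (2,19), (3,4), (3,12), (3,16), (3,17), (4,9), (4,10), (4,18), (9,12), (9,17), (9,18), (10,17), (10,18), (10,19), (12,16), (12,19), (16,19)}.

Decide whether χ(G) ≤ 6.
Yes, G is 6-colorable

A valid 6-coloring: color 1: [3, 9, 19]; color 2: [2, 10, 12]; color 3: [16, 17, 18]; color 4: [4].
(χ(G) = 4 ≤ 6.)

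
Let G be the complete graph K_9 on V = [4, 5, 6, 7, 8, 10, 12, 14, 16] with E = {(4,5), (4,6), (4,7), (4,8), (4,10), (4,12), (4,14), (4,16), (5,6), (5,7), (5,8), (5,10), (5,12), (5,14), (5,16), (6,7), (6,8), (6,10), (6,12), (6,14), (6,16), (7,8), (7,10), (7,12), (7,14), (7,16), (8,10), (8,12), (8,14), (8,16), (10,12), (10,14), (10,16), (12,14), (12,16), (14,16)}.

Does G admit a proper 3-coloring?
No, G is not 3-colorable

The clique on vertices [4, 5, 6, 7, 8, 10, 12, 14, 16] has size 9 > 3, so it alone needs 9 colors.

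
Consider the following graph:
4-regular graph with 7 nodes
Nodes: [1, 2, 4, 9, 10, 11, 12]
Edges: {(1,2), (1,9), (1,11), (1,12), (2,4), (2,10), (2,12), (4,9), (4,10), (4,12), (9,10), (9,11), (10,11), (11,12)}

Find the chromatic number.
Clique number ω(G) = 3 (lower bound: χ ≥ ω).
Suppose a proper 3-coloring c exists. The clique [1, 2, 12] takes 3 distinct colors; by symmetry let c(1) = 1, c(2) = 2, c(12) = 3.
- Vertex 4: neighbors [2, 12] already have colors [2, 3] ⇒ c(4) = 1.
- Vertex 10: neighbors [4, 2] already have colors [1, 2] ⇒ c(10) = 3.
- Vertex 9: neighbors [1, 10] already have colors [1, 3] ⇒ c(9) = 2.
- Vertex 11: neighbors [1, 9, 10] already have colors [1, 2, 3] — all 3 colors blocked. Contradiction.
The forced assignments end in a contradiction, so G has no proper 3-coloring (χ ≥ 4).
The coloring below uses 4 colors, so χ(G) = 4.
A valid 4-coloring: color 1: [1, 4]; color 2: [9, 12]; color 3: [2, 11]; color 4: [10].

χ(G) = 4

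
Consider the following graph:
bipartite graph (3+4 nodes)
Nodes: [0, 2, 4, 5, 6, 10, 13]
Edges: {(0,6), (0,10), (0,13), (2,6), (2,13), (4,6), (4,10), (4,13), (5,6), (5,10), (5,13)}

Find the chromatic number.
Clique number ω(G) = 2 (lower bound: χ ≥ ω).
The graph is bipartite (no odd cycle), so 2 colors suffice: χ(G) = 2.
A valid 2-coloring: color 1: [6, 10, 13]; color 2: [0, 2, 4, 5].

χ(G) = 2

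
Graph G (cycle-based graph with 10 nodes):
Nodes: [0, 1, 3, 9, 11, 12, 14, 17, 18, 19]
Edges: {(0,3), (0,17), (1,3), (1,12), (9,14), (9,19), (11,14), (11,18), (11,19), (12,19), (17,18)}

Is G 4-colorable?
A valid 4-coloring: color 1: [3, 9, 11, 12, 17]; color 2: [0, 1, 14, 18, 19].
(χ(G) = 2 ≤ 4.)

Yes, G is 4-colorable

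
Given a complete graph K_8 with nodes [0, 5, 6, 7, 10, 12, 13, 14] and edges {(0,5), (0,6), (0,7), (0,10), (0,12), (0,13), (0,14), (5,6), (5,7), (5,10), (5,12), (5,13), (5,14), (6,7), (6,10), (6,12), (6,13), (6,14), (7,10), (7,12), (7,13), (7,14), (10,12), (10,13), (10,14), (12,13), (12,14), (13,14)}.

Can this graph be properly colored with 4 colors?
No, G is not 4-colorable

The clique on vertices [0, 5, 6, 7, 10, 12, 13, 14] has size 8 > 4, so it alone needs 8 colors.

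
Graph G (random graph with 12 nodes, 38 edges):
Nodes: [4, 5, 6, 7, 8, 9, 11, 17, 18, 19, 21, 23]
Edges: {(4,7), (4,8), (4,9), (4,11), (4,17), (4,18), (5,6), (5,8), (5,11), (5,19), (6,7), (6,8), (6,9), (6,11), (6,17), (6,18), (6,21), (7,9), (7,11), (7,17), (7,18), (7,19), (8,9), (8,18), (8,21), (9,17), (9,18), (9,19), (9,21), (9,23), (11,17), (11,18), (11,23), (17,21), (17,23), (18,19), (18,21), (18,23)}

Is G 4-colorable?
No, G is not 4-colorable

The clique on vertices [6, 8, 9, 18, 21] has size 5 > 4, so it alone needs 5 colors.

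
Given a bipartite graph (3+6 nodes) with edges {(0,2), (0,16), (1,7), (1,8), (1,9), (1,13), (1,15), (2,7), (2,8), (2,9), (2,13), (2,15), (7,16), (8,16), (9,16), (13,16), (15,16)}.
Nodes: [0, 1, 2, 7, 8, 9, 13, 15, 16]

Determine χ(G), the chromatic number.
χ(G) = 2

Clique number ω(G) = 2 (lower bound: χ ≥ ω).
The graph is bipartite (no odd cycle), so 2 colors suffice: χ(G) = 2.
A valid 2-coloring: color 1: [1, 2, 16]; color 2: [0, 7, 8, 9, 13, 15].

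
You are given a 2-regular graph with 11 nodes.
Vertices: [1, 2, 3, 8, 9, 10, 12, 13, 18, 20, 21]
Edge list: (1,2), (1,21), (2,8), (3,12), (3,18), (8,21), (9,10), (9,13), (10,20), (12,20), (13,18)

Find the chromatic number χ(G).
χ(G) = 3

Clique number ω(G) = 2 (lower bound: χ ≥ ω).
Odd cycle [3, 18, 13, 9, 10, 20, 12] needs 3 colors (χ ≥ 3).
The coloring below uses 3 colors, so χ(G) = 3.
A valid 3-coloring: color 1: [2, 3, 9, 20, 21]; color 2: [1, 8, 10, 12, 18]; color 3: [13].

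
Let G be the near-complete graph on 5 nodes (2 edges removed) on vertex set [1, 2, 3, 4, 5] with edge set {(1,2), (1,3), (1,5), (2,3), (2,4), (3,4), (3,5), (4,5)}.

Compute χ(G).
χ(G) = 3

Clique number ω(G) = 3 (lower bound: χ ≥ ω).
The clique on [1, 2, 3] has size 3, forcing χ ≥ 3, and the coloring below uses 3 colors, so χ(G) = 3.
A valid 3-coloring: color 1: [3]; color 2: [2, 5]; color 3: [1, 4].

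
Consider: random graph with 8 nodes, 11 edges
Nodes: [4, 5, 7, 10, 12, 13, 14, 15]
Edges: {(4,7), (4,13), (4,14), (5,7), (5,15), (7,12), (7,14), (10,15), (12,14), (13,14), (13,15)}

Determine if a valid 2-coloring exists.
The clique on vertices [4, 13, 14] has size 3 > 2, so it alone needs 3 colors.

No, G is not 2-colorable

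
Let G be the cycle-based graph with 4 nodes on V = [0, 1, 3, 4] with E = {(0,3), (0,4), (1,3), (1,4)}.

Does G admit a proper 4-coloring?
Yes, G is 4-colorable

A valid 4-coloring: color 1: [3, 4]; color 2: [0, 1].
(χ(G) = 2 ≤ 4.)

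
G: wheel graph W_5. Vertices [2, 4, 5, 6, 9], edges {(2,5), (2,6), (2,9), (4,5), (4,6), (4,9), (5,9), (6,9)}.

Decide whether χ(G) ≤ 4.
A valid 4-coloring: color 1: [9]; color 2: [2, 4]; color 3: [5, 6].
(χ(G) = 3 ≤ 4.)

Yes, G is 4-colorable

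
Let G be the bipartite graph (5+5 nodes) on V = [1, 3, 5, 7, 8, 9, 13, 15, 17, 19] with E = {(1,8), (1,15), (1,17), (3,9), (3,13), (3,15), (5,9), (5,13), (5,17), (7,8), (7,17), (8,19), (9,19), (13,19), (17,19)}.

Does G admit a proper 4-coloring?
A valid 4-coloring: color 1: [1, 3, 5, 7, 19]; color 2: [8, 9, 13, 15, 17].
(χ(G) = 2 ≤ 4.)

Yes, G is 4-colorable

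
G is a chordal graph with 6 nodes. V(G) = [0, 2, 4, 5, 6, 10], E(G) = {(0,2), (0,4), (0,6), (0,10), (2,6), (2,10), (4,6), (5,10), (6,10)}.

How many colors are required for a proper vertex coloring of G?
χ(G) = 4

Clique number ω(G) = 4 (lower bound: χ ≥ ω).
The clique on [0, 2, 6, 10] has size 4, forcing χ ≥ 4, and the coloring below uses 4 colors, so χ(G) = 4.
A valid 4-coloring: color 1: [5, 6]; color 2: [4, 10]; color 3: [0]; color 4: [2].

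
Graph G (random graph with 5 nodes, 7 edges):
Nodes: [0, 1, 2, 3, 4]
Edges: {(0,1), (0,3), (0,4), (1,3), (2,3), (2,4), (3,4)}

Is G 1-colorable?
No, G is not 1-colorable

The clique on vertices [0, 1, 3] has size 3 > 1, so it alone needs 3 colors.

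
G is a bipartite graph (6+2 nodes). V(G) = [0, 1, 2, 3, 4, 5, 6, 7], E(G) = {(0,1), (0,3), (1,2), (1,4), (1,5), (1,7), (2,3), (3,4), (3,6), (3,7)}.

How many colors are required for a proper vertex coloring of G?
Clique number ω(G) = 2 (lower bound: χ ≥ ω).
The graph is bipartite (no odd cycle), so 2 colors suffice: χ(G) = 2.
A valid 2-coloring: color 1: [1, 3]; color 2: [0, 2, 4, 5, 6, 7].

χ(G) = 2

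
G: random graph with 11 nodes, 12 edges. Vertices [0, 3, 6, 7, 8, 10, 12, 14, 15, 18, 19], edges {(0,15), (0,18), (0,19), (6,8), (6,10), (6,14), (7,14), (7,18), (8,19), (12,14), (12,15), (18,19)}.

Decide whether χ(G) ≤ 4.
A valid 4-coloring: color 1: [0, 3, 6, 7, 12]; color 2: [8, 10, 14, 15, 18]; color 3: [19].
(χ(G) = 3 ≤ 4.)

Yes, G is 4-colorable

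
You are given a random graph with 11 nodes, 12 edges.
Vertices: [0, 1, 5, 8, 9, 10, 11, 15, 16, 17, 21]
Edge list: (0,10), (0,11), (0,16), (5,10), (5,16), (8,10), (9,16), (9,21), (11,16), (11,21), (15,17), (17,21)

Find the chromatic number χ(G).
χ(G) = 3

Clique number ω(G) = 3 (lower bound: χ ≥ ω).
The clique on [0, 11, 16] has size 3, forcing χ ≥ 3, and the coloring below uses 3 colors, so χ(G) = 3.
A valid 3-coloring: color 1: [1, 10, 15, 16, 21]; color 2: [5, 8, 9, 11, 17]; color 3: [0].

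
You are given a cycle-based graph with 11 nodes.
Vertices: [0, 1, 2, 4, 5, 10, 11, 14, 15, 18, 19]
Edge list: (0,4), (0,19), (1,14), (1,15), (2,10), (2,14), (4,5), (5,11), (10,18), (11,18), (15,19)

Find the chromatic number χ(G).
Clique number ω(G) = 2 (lower bound: χ ≥ ω).
Odd cycle [0, 4, 5, 11, 18, 10, 2, 14, 1, 15, 19] needs 3 colors (χ ≥ 3).
The coloring below uses 3 colors, so χ(G) = 3.
A valid 3-coloring: color 1: [0, 2, 5, 15, 18]; color 2: [4, 10, 11, 14, 19]; color 3: [1].

χ(G) = 3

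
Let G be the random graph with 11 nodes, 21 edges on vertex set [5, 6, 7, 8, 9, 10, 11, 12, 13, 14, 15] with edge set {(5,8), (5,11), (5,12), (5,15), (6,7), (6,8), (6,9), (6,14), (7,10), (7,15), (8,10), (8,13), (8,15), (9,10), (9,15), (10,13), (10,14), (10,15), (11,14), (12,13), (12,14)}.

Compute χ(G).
χ(G) = 3

Clique number ω(G) = 3 (lower bound: χ ≥ ω).
The clique on [5, 8, 15] has size 3, forcing χ ≥ 3, and the coloring below uses 3 colors, so χ(G) = 3.
A valid 3-coloring: color 1: [5, 6, 10]; color 2: [7, 8, 9, 11, 12]; color 3: [13, 14, 15].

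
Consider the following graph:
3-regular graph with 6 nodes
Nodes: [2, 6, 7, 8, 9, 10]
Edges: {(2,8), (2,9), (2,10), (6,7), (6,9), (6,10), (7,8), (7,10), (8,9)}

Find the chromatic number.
Clique number ω(G) = 3 (lower bound: χ ≥ ω).
The clique on [2, 8, 9] has size 3, forcing χ ≥ 3, and the coloring below uses 3 colors, so χ(G) = 3.
A valid 3-coloring: color 1: [2, 6]; color 2: [8, 10]; color 3: [7, 9].

χ(G) = 3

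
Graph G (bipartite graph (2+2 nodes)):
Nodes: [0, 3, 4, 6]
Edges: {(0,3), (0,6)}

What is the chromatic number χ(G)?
Clique number ω(G) = 2 (lower bound: χ ≥ ω).
The graph is bipartite (no odd cycle), so 2 colors suffice: χ(G) = 2.
A valid 2-coloring: color 1: [0, 4]; color 2: [3, 6].

χ(G) = 2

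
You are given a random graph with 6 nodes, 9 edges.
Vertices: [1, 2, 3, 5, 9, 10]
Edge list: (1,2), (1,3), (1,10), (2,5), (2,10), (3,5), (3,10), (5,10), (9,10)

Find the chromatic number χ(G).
Clique number ω(G) = 3 (lower bound: χ ≥ ω).
The clique on [1, 2, 10] has size 3, forcing χ ≥ 3, and the coloring below uses 3 colors, so χ(G) = 3.
A valid 3-coloring: color 1: [10]; color 2: [2, 3, 9]; color 3: [1, 5].

χ(G) = 3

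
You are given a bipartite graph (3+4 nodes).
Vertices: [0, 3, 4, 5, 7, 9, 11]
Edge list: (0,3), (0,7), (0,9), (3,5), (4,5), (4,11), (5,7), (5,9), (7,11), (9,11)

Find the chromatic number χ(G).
Clique number ω(G) = 2 (lower bound: χ ≥ ω).
The graph is bipartite (no odd cycle), so 2 colors suffice: χ(G) = 2.
A valid 2-coloring: color 1: [0, 5, 11]; color 2: [3, 4, 7, 9].

χ(G) = 2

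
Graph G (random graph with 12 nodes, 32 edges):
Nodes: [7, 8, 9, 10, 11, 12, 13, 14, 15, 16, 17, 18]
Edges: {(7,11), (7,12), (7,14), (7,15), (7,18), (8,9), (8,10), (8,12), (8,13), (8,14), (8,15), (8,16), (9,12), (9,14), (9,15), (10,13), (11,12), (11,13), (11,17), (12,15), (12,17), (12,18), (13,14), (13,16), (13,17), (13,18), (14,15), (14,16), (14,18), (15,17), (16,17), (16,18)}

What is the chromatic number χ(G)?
χ(G) = 4

Clique number ω(G) = 4 (lower bound: χ ≥ ω).
The clique on [8, 9, 12, 15] has size 4, forcing χ ≥ 4, and the coloring below uses 4 colors, so χ(G) = 4.
A valid 4-coloring: color 1: [8, 17, 18]; color 2: [10, 12, 14]; color 3: [11, 15, 16]; color 4: [7, 9, 13].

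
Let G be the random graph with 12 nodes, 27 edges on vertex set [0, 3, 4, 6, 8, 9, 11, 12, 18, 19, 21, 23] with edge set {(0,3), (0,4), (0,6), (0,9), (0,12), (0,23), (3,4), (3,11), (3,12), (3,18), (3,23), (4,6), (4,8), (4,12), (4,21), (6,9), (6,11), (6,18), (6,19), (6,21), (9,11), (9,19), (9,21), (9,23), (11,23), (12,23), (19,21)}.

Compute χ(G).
χ(G) = 4

Clique number ω(G) = 4 (lower bound: χ ≥ ω).
The clique on [0, 3, 4, 12] has size 4, forcing χ ≥ 4, and the coloring below uses 4 colors, so χ(G) = 4.
A valid 4-coloring: color 1: [3, 6, 8]; color 2: [9, 12, 18]; color 3: [0, 11, 21]; color 4: [4, 19, 23].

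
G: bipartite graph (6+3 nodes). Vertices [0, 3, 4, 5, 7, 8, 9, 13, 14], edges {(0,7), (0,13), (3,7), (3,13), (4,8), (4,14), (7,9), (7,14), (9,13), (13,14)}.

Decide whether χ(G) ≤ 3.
Yes, G is 3-colorable

A valid 3-coloring: color 1: [4, 5, 7, 13]; color 2: [0, 3, 8, 9, 14].
(χ(G) = 2 ≤ 3.)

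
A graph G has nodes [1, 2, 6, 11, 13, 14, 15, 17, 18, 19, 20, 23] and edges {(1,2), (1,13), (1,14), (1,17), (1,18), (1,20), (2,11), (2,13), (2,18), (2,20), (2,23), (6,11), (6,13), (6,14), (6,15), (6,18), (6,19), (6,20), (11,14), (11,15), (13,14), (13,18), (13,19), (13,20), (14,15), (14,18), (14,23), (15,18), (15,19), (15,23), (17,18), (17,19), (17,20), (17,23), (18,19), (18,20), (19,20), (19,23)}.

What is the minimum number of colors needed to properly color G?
χ(G) = 5

Clique number ω(G) = 5 (lower bound: χ ≥ ω).
The clique on [1, 2, 13, 18, 20] has size 5, forcing χ ≥ 5, and the coloring below uses 5 colors, so χ(G) = 5.
A valid 5-coloring: color 1: [11, 18, 23]; color 2: [14, 20]; color 3: [2, 19]; color 4: [1, 6]; color 5: [13, 15, 17].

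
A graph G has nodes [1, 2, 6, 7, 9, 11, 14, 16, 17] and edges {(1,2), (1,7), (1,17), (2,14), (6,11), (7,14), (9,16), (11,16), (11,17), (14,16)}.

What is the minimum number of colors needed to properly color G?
Clique number ω(G) = 2 (lower bound: χ ≥ ω).
The graph is bipartite (no odd cycle), so 2 colors suffice: χ(G) = 2.
A valid 2-coloring: color 1: [1, 9, 11, 14]; color 2: [2, 6, 7, 16, 17].

χ(G) = 2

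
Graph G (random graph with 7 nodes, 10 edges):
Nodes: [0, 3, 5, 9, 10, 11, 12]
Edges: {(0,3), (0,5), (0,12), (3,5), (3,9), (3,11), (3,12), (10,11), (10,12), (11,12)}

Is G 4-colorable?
A valid 4-coloring: color 1: [3, 10]; color 2: [5, 9, 12]; color 3: [0, 11].
(χ(G) = 3 ≤ 4.)

Yes, G is 4-colorable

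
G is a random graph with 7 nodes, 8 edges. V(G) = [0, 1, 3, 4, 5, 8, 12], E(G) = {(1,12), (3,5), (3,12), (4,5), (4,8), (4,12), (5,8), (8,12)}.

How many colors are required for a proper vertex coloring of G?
Clique number ω(G) = 3 (lower bound: χ ≥ ω).
The clique on [4, 8, 12] has size 3, forcing χ ≥ 3, and the coloring below uses 3 colors, so χ(G) = 3.
A valid 3-coloring: color 1: [0, 5, 12]; color 2: [1, 3, 8]; color 3: [4].

χ(G) = 3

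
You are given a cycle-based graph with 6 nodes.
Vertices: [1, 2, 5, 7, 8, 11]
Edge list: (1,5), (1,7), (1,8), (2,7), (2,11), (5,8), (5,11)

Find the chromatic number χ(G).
Clique number ω(G) = 3 (lower bound: χ ≥ ω).
The clique on [1, 5, 8] has size 3, forcing χ ≥ 3, and the coloring below uses 3 colors, so χ(G) = 3.
A valid 3-coloring: color 1: [1, 2]; color 2: [5, 7]; color 3: [8, 11].

χ(G) = 3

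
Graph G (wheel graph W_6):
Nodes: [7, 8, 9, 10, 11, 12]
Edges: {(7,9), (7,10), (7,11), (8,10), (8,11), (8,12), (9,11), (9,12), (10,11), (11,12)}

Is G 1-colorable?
No, G is not 1-colorable

The clique on vertices [8, 10, 11] has size 3 > 1, so it alone needs 3 colors.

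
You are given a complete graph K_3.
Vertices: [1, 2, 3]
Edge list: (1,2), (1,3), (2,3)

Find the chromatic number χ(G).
Clique number ω(G) = 3 (lower bound: χ ≥ ω).
The clique on [1, 2, 3] has size 3, forcing χ ≥ 3, and the coloring below uses 3 colors, so χ(G) = 3.
A valid 3-coloring: color 1: [1]; color 2: [3]; color 3: [2].

χ(G) = 3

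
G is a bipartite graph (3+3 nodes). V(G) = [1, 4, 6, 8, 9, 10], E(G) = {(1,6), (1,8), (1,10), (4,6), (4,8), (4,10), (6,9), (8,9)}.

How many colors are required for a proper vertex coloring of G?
Clique number ω(G) = 2 (lower bound: χ ≥ ω).
The graph is bipartite (no odd cycle), so 2 colors suffice: χ(G) = 2.
A valid 2-coloring: color 1: [1, 4, 9]; color 2: [6, 8, 10].

χ(G) = 2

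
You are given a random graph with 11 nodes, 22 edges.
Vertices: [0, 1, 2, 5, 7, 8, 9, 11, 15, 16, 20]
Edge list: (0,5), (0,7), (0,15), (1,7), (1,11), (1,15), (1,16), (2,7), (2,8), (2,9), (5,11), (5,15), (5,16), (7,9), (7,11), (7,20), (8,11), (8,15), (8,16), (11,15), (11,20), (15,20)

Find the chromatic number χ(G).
χ(G) = 3

Clique number ω(G) = 3 (lower bound: χ ≥ ω).
The clique on [0, 5, 15] has size 3, forcing χ ≥ 3, and the coloring below uses 3 colors, so χ(G) = 3.
A valid 3-coloring: color 1: [7, 15, 16]; color 2: [0, 2, 11]; color 3: [1, 5, 8, 9, 20].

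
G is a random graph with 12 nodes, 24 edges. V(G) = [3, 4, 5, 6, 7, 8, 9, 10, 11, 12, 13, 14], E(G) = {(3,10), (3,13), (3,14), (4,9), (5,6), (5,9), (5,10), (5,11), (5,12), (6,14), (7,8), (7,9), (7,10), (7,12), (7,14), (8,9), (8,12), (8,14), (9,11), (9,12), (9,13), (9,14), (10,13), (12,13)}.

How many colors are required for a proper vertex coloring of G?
Clique number ω(G) = 4 (lower bound: χ ≥ ω).
The clique on [7, 8, 9, 12] has size 4, forcing χ ≥ 4, and the coloring below uses 4 colors, so χ(G) = 4.
A valid 4-coloring: color 1: [3, 6, 9]; color 2: [4, 5, 7, 13]; color 3: [10, 11, 12, 14]; color 4: [8].

χ(G) = 4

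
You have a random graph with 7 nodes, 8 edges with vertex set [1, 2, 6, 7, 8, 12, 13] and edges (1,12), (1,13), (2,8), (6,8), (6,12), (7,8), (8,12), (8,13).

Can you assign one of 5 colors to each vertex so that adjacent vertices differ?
Yes, G is 5-colorable

A valid 5-coloring: color 1: [1, 8]; color 2: [2, 7, 12, 13]; color 3: [6].
(χ(G) = 3 ≤ 5.)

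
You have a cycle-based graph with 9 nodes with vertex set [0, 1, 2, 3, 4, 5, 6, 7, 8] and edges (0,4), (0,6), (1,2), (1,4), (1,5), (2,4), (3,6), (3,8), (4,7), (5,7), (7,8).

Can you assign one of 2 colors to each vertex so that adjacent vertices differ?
The clique on vertices [1, 2, 4] has size 3 > 2, so it alone needs 3 colors.

No, G is not 2-colorable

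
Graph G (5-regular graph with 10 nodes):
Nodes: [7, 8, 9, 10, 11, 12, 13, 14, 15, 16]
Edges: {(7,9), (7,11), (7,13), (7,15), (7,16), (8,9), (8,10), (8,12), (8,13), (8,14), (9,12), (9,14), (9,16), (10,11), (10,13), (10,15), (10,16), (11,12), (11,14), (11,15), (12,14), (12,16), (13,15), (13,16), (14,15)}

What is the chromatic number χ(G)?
Clique number ω(G) = 4 (lower bound: χ ≥ ω).
The clique on [8, 9, 12, 14] has size 4, forcing χ ≥ 4, and the coloring below uses 4 colors, so χ(G) = 4.
A valid 4-coloring: color 1: [9, 11, 13]; color 2: [8, 15, 16]; color 3: [7, 10, 14]; color 4: [12].

χ(G) = 4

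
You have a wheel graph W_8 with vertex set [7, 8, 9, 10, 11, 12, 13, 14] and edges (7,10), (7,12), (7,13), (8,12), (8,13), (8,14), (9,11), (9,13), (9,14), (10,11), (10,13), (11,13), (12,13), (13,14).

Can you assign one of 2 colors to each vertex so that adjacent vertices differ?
The clique on vertices [7, 10, 13] has size 3 > 2, so it alone needs 3 colors.

No, G is not 2-colorable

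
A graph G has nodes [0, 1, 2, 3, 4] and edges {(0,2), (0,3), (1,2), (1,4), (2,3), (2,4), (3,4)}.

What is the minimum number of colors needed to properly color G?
χ(G) = 3

Clique number ω(G) = 3 (lower bound: χ ≥ ω).
The clique on [1, 2, 4] has size 3, forcing χ ≥ 3, and the coloring below uses 3 colors, so χ(G) = 3.
A valid 3-coloring: color 1: [2]; color 2: [1, 3]; color 3: [0, 4].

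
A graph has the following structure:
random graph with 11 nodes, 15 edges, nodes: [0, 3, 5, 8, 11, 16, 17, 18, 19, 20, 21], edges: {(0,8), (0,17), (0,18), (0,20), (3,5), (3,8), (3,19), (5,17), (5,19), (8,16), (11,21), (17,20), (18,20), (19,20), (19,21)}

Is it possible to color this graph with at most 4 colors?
A valid 4-coloring: color 1: [0, 11, 16, 19]; color 2: [5, 8, 20, 21]; color 3: [3, 17, 18].
(χ(G) = 3 ≤ 4.)

Yes, G is 4-colorable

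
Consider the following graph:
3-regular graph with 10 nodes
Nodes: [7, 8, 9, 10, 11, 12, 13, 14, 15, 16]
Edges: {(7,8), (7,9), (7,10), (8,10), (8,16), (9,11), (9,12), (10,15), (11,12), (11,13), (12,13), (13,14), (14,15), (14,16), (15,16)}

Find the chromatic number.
χ(G) = 3

Clique number ω(G) = 3 (lower bound: χ ≥ ω).
The clique on [7, 8, 10] has size 3, forcing χ ≥ 3, and the coloring below uses 3 colors, so χ(G) = 3.
A valid 3-coloring: color 1: [9, 10, 13, 16]; color 2: [7, 12, 14]; color 3: [8, 11, 15].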